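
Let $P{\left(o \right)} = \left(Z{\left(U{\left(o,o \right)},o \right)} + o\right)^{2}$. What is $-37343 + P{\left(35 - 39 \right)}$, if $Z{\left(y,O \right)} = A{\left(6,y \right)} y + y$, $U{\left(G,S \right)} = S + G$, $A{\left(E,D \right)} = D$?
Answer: $-34639$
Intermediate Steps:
$U{\left(G,S \right)} = G + S$
$Z{\left(y,O \right)} = y + y^{2}$ ($Z{\left(y,O \right)} = y y + y = y^{2} + y = y + y^{2}$)
$P{\left(o \right)} = \left(o + 2 o \left(1 + 2 o\right)\right)^{2}$ ($P{\left(o \right)} = \left(\left(o + o\right) \left(1 + \left(o + o\right)\right) + o\right)^{2} = \left(2 o \left(1 + 2 o\right) + o\right)^{2} = \left(o + 2 o \left(1 + 2 o\right)\right)^{2}$)
$-37343 + P{\left(35 - 39 \right)} = -37343 + \left(35 - 39\right)^{2} \left(3 + 4 \left(35 - 39\right)\right)^{2} = -37343 + \left(-4\right)^{2} \left(3 + 4 \left(-4\right)\right)^{2} = -37343 + 16 \left(3 - 16\right)^{2} = -37343 + 16 \left(-13\right)^{2} = -37343 + 16 \cdot 169 = -37343 + 2704 = -34639$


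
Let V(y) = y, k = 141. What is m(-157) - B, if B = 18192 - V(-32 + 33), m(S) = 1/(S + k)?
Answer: -291057/16 ≈ -18191.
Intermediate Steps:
m(S) = 1/(141 + S) (m(S) = 1/(S + 141) = 1/(141 + S))
B = 18191 (B = 18192 - (-32 + 33) = 18192 - 1*1 = 18192 - 1 = 18191)
m(-157) - B = 1/(141 - 157) - 1*18191 = 1/(-16) - 18191 = -1/16 - 18191 = -291057/16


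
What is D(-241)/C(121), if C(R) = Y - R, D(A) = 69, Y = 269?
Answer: 69/148 ≈ 0.46622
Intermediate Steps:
C(R) = 269 - R
D(-241)/C(121) = 69/(269 - 1*121) = 69/(269 - 121) = 69/148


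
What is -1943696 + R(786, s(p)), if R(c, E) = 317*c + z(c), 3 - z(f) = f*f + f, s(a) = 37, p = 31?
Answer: -2313113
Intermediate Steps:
z(f) = 3 - f - f² (z(f) = 3 - (f*f + f) = 3 - (f² + f) = 3 - (f + f²) = 3 + (-f - f²) = 3 - f - f²)
R(c, E) = 3 - c² + 316*c (R(c, E) = 317*c + (3 - c - c²) = 3 - c² + 316*c)
-1943696 + R(786, s(p)) = -1943696 + (3 - 1*786² + 316*786) = -1943696 + (3 - 1*617796 + 248376) = -1943696 + (3 - 617796 + 248376) = -1943696 - 369417 = -2313113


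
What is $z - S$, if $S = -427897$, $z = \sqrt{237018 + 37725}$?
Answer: $427897 + 21 \sqrt{623} \approx 4.2842 \cdot 10^{5}$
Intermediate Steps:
$z = 21 \sqrt{623}$ ($z = \sqrt{274743} = 21 \sqrt{623} \approx 524.16$)
$z - S = 21 \sqrt{623} - -427897 = 21 \sqrt{623} + 427897 = 427897 + 21 \sqrt{623}$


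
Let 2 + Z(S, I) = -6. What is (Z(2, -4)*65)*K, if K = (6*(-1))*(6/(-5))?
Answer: -3744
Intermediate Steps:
Z(S, I) = -8 (Z(S, I) = -2 - 6 = -8)
K = 36/5 (K = -36*(-1)/5 = -6*(-6/5) = 36/5 ≈ 7.2000)
(Z(2, -4)*65)*K = -8*65*(36/5) = -520*36/5 = -3744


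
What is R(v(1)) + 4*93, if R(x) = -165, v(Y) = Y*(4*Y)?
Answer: 207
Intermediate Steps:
v(Y) = 4*Y²
R(v(1)) + 4*93 = -165 + 4*93 = -165 + 372 = 207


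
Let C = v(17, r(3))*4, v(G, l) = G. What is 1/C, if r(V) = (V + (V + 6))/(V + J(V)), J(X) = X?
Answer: 1/68 ≈ 0.014706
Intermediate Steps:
r(V) = (6 + 2*V)/(2*V) (r(V) = (V + (V + 6))/(V + V) = (V + (6 + V))/((2*V)) = (6 + 2*V)*(1/(2*V)) = (6 + 2*V)/(2*V))
C = 68 (C = 17*4 = 68)
1/C = 1/68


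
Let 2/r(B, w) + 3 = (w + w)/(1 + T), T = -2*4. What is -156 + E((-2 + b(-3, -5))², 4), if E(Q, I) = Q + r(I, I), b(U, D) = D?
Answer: -3117/29 ≈ -107.48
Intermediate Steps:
T = -8
r(B, w) = 2/(-3 - 2*w/7) (r(B, w) = 2/(-3 + (w + w)/(1 - 8)) = 2/(-3 + (2*w)/(-7)) = 2/(-3 + (2*w)*(-⅐)) = 2/(-3 - 2*w/7))
E(Q, I) = Q - 14/(21 + 2*I)
-156 + E((-2 + b(-3, -5))², 4) = -156 + (-14 + (-2 - 5)²*(21 + 2*4))/(21 + 2*4) = -156 + (-14 + (-7)²*(21 + 8))/(21 + 8) = -156 + (-14 + 49*29)/29 = -156 + (-14 + 1421)/29 = -156 + (1/29)*1407 = -156 + 1407/29 = -3117/29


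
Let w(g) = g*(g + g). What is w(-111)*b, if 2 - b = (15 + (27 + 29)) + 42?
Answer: -2735262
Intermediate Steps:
w(g) = 2*g² (w(g) = g*(2*g) = 2*g²)
b = -111 (b = 2 - ((15 + (27 + 29)) + 42) = 2 - ((15 + 56) + 42) = 2 - (71 + 42) = 2 - 1*113 = 2 - 113 = -111)
w(-111)*b = (2*(-111)²)*(-111) = (2*12321)*(-111) = 24642*(-111) = -2735262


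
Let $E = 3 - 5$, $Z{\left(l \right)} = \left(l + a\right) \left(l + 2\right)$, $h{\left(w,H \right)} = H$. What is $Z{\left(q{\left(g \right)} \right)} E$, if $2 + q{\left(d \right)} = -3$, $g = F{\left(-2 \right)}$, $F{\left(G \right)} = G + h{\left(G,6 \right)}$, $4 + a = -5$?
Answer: $-84$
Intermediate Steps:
$a = -9$ ($a = -4 - 5 = -9$)
$F{\left(G \right)} = 6 + G$ ($F{\left(G \right)} = G + 6 = 6 + G$)
$g = 4$ ($g = 6 - 2 = 4$)
$q{\left(d \right)} = -5$ ($q{\left(d \right)} = -2 - 3 = -5$)
$Z{\left(l \right)} = \left(-9 + l\right) \left(2 + l\right)$ ($Z{\left(l \right)} = \left(l - 9\right) \left(l + 2\right) = \left(-9 + l\right) \left(2 + l\right)$)
$E = -2$
$Z{\left(q{\left(g \right)} \right)} E = \left(-18 + \left(-5\right)^{2} - -35\right) \left(-2\right) = \left(-18 + 25 + 35\right) \left(-2\right) = 42 \left(-2\right) = -84$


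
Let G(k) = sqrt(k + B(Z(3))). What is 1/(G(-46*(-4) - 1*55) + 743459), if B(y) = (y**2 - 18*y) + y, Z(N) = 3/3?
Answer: 743459/552731284568 - sqrt(113)/552731284568 ≈ 1.3450e-6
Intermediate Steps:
Z(N) = 1 (Z(N) = 3*(1/3) = 1)
B(y) = y**2 - 17*y
G(k) = sqrt(-16 + k) (G(k) = sqrt(k + 1*(-17 + 1)) = sqrt(k + 1*(-16)) = sqrt(k - 16) = sqrt(-16 + k))
1/(G(-46*(-4) - 1*55) + 743459) = 1/(sqrt(-16 + (-46*(-4) - 1*55)) + 743459) = 1/(sqrt(-16 + (184 - 55)) + 743459) = 1/(sqrt(-16 + 129) + 743459) = 1/(sqrt(113) + 743459) = 1/(743459 + sqrt(113))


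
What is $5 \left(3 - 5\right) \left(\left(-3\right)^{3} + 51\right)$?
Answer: $-240$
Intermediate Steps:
$5 \left(3 - 5\right) \left(\left(-3\right)^{3} + 51\right) = 5 \left(-2\right) \left(-27 + 51\right) = \left(-10\right) 24 = -240$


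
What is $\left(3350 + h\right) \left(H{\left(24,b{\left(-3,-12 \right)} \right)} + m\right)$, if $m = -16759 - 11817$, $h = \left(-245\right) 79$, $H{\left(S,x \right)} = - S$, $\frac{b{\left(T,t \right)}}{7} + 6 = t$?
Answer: $457743000$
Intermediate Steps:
$b{\left(T,t \right)} = -42 + 7 t$
$h = -19355$
$m = -28576$ ($m = -16759 - 11817 = -28576$)
$\left(3350 + h\right) \left(H{\left(24,b{\left(-3,-12 \right)} \right)} + m\right) = \left(3350 - 19355\right) \left(\left(-1\right) 24 - 28576\right) = - 16005 \left(-24 - 28576\right) = \left(-16005\right) \left(-28600\right) = 457743000$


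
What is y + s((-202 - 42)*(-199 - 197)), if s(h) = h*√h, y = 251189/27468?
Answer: 251189/27468 + 1159488*√671 ≈ 3.0035e+7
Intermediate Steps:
y = 251189/27468 (y = 251189*(1/27468) = 251189/27468 ≈ 9.1448)
s(h) = h^(3/2)
y + s((-202 - 42)*(-199 - 197)) = 251189/27468 + ((-202 - 42)*(-199 - 197))^(3/2) = 251189/27468 + (-244*(-396))^(3/2) = 251189/27468 + 96624^(3/2) = 251189/27468 + 1159488*√671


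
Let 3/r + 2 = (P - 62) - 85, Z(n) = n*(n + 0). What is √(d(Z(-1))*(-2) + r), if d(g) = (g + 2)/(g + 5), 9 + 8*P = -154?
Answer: I*√1868545/1355 ≈ 1.0088*I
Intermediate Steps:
P = -163/8 (P = -9/8 + (⅛)*(-154) = -9/8 - 77/4 = -163/8 ≈ -20.375)
Z(n) = n² (Z(n) = n*n = n²)
d(g) = (2 + g)/(5 + g)
r = -24/1355 (r = 3/(-2 + ((-163/8 - 62) - 85)) = 3/(-2 + (-659/8 - 85)) = 3/(-2 - 1339/8) = 3/(-1355/8) = 3*(-8/1355) = -24/1355 ≈ -0.017712)
√(d(Z(-1))*(-2) + r) = √(((2 + (-1)²)/(5 + (-1)²))*(-2) - 24/1355) = √(((2 + 1)/(5 + 1))*(-2) - 24/1355) = √((3/6)*(-2) - 24/1355) = √(((⅙)*3)*(-2) - 24/1355) = √((½)*(-2) - 24/1355) = √(-1 - 24/1355) = √(-1379/1355) = I*√1868545/1355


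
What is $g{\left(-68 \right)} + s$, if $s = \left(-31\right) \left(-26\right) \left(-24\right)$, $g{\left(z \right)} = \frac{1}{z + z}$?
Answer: $- \frac{2630785}{136} \approx -19344.0$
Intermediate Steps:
$g{\left(z \right)} = \frac{1}{2 z}$
$s = -19344$ ($s = 806 \left(-24\right) = -19344$)
$g{\left(-68 \right)} + s = \frac{1}{2 \left(-68\right)} - 19344 = \frac{1}{2} \left(- \frac{1}{68}\right) - 19344 = - \frac{1}{136} - 19344 = - \frac{2630785}{136}$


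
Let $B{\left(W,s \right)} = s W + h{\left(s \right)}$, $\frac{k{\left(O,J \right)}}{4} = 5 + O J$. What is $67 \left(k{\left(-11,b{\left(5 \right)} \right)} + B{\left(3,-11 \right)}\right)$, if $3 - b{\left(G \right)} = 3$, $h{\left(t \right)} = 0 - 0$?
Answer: $-871$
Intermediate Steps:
$h{\left(t \right)} = 0$ ($h{\left(t \right)} = 0 + 0 = 0$)
$b{\left(G \right)} = 0$ ($b{\left(G \right)} = 3 - 3 = 0$)
$k{\left(O,J \right)} = 20 + 4 J O$ ($k{\left(O,J \right)} = 4 \left(5 + O J\right) = 4 \left(5 + J O\right) = 20 + 4 J O$)
$B{\left(W,s \right)} = W s$ ($B{\left(W,s \right)} = s W + 0 = W s + 0 = W s$)
$67 \left(k{\left(-11,b{\left(5 \right)} \right)} + B{\left(3,-11 \right)}\right) = 67 \left(\left(20 + 4 \cdot 0 \left(-11\right)\right) + 3 \left(-11\right)\right) = 67 \left(\left(20 + 0\right) - 33\right) = 67 \left(20 - 33\right) = 67 \left(-13\right) = -871$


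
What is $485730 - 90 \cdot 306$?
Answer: $458190$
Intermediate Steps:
$485730 - 90 \cdot 306 = 485730 - 27540 = 458190$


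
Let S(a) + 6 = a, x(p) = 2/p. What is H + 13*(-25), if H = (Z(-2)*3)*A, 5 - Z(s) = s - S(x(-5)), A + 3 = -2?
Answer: -334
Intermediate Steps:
A = -5 (A = -3 - 2 = -5)
S(a) = -6 + a
Z(s) = -7/5 - s (Z(s) = 5 - (s - (-6 + 2/(-5))) = 5 - (s - (-6 + 2*(-⅕))) = 5 - (s - (-6 - ⅖)) = 5 - (s - 1*(-32/5)) = 5 - (s + 32/5) = 5 - (32/5 + s) = 5 + (-32/5 - s) = -7/5 - s)
H = -9 (H = ((-7/5 - 1*(-2))*3)*(-5) = ((-7/5 + 2)*3)*(-5) = ((⅗)*3)*(-5) = (9/5)*(-5) = -9)
H + 13*(-25) = -9 + 13*(-25) = -9 - 325 = -334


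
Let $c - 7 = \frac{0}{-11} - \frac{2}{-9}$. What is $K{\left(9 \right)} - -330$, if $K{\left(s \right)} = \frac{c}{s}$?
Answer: $\frac{26795}{81} \approx 330.8$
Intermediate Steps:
$c = \frac{65}{9}$ ($c = 7 + \left(\frac{0}{-11} - \frac{2}{-9}\right) = 7 + \left(0 \left(- \frac{1}{11}\right) - - \frac{2}{9}\right) = 7 + \left(0 + \frac{2}{9}\right) = 7 + \frac{2}{9} = \frac{65}{9} \approx 7.2222$)
$K{\left(s \right)} = \frac{65}{9 s}$
$K{\left(9 \right)} - -330 = \frac{65}{9 \cdot 9} - -330 = \frac{65}{9} \cdot \frac{1}{9} + 330 = \frac{65}{81} + 330 = \frac{26795}{81}$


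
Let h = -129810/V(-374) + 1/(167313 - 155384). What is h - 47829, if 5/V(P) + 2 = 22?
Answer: -6764566100/11929 ≈ -5.6707e+5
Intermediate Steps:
V(P) = ¼ (V(P) = 5/(-2 + 22) = 5/20 = 5*(1/20) = ¼)
h = -6194013959/11929 (h = -129810/¼ + 1/(167313 - 155384) = -129810*4 + 1/11929 = -519240 + 1/11929 = -6194013959/11929 ≈ -5.1924e+5)
h - 47829 = -6194013959/11929 - 47829 = -6764566100/11929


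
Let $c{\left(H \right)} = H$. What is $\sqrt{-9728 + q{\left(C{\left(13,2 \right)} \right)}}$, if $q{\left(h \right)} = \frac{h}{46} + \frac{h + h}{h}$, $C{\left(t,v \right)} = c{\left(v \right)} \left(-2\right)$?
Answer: $\frac{10 i \sqrt{51451}}{23} \approx 98.621 i$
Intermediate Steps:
$C{\left(t,v \right)} = - 2 v$ ($C{\left(t,v \right)} = v \left(-2\right) = - 2 v$)
$q{\left(h \right)} = 2 + \frac{h}{46}$ ($q{\left(h \right)} = h \frac{1}{46} + \frac{2 h}{h} = \frac{h}{46} + 2 = 2 + \frac{h}{46}$)
$\sqrt{-9728 + q{\left(C{\left(13,2 \right)} \right)}} = \sqrt{-9728 + \left(2 + \frac{\left(-2\right) 2}{46}\right)} = \sqrt{-9728 + \left(2 + \frac{1}{46} \left(-4\right)\right)} = \sqrt{-9728 + \left(2 - \frac{2}{23}\right)} = \sqrt{-9728 + \frac{44}{23}} = \sqrt{- \frac{223700}{23}} = \frac{10 i \sqrt{51451}}{23}$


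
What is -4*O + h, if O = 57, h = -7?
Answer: -235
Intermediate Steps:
-4*O + h = -4*57 - 7 = -228 - 7 = -235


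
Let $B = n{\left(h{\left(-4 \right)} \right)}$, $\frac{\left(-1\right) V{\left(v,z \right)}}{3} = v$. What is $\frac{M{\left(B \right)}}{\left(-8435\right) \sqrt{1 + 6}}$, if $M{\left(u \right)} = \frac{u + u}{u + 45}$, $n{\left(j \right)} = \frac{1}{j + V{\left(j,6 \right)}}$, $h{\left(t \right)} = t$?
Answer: $- \frac{2 \sqrt{7}}{21315245} \approx -2.4825 \cdot 10^{-7}$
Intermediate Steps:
$V{\left(v,z \right)} = - 3 v$
$n{\left(j \right)} = - \frac{1}{2 j}$ ($n{\left(j \right)} = \frac{1}{j - 3 j} = \frac{1}{\left(-2\right) j} = - \frac{1}{2 j}$)
$B = \frac{1}{8}$ ($B = - \frac{1}{2 \left(-4\right)} = \left(- \frac{1}{2}\right) \left(- \frac{1}{4}\right) = \frac{1}{8} \approx 0.125$)
$M{\left(u \right)} = \frac{2 u}{45 + u}$
$\frac{M{\left(B \right)}}{\left(-8435\right) \sqrt{1 + 6}} = \frac{2 \cdot \frac{1}{8} \frac{1}{45 + \frac{1}{8}}}{\left(-8435\right) \sqrt{1 + 6}} = \frac{2 \cdot \frac{1}{8} \frac{1}{\frac{361}{8}}}{\left(-8435\right) \sqrt{7}} = 2 \cdot \frac{1}{8} \cdot \frac{8}{361} \left(- \frac{\sqrt{7}}{59045}\right) = \frac{2 \left(- \frac{\sqrt{7}}{59045}\right)}{361} = - \frac{2 \sqrt{7}}{21315245}$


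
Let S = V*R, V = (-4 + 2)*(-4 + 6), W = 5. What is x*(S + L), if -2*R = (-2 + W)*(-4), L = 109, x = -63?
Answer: -5355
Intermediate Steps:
R = 6 (R = -(-2 + 5)*(-4)/2 = -3*(-4)/2 = -½*(-12) = 6)
V = -4 (V = -2*2 = -4)
S = -24 (S = -4*6 = -24)
x*(S + L) = -63*(-24 + 109) = -63*85 = -5355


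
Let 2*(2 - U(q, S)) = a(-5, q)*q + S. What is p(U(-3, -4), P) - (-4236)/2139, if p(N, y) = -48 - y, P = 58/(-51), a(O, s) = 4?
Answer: -1632058/36363 ≈ -44.882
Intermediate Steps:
P = -58/51 (P = 58*(-1/51) = -58/51 ≈ -1.1373)
U(q, S) = 2 - 2*q - S/2 (U(q, S) = 2 - (4*q + S)/2 = 2 - (S + 4*q)/2 = 2 + (-2*q - S/2) = 2 - 2*q - S/2)
p(U(-3, -4), P) - (-4236)/2139 = (-48 - 1*(-58/51)) - (-4236)/2139 = (-48 + 58/51) - (-4236)/2139 = -2390/51 - 1*(-1412/713) = -2390/51 + 1412/713 = -1632058/36363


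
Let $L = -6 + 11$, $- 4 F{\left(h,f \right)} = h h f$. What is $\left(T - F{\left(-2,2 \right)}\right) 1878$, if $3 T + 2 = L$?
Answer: $5634$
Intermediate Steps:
$F{\left(h,f \right)} = - \frac{f h^{2}}{4}$ ($F{\left(h,f \right)} = - \frac{h h f}{4} = - \frac{h^{2} f}{4} = - \frac{f h^{2}}{4}$)
$L = 5$
$T = 1$ ($T = - \frac{2}{3} + \frac{1}{3} \cdot 5 = - \frac{2}{3} + \frac{5}{3} = 1$)
$\left(T - F{\left(-2,2 \right)}\right) 1878 = \left(1 - \left(- \frac{1}{4}\right) 2 \left(-2\right)^{2}\right) 1878 = \left(1 - \left(- \frac{1}{4}\right) 2 \cdot 4\right) 1878 = \left(1 - -2\right) 1878 = \left(1 + 2\right) 1878 = 3 \cdot 1878 = 5634$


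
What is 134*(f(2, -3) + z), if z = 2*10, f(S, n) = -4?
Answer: 2144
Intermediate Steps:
z = 20
134*(f(2, -3) + z) = 134*(-4 + 20) = 134*16 = 2144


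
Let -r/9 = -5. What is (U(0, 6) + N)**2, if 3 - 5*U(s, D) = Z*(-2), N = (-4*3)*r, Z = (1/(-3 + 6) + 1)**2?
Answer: 587626081/2025 ≈ 2.9019e+5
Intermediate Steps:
r = 45 (r = -9*(-5) = 45)
Z = 16/9 (Z = (1/3 + 1)**2 = (4/3)**2 = 16/9 ≈ 1.7778)
N = -540 (N = -4*3*45 = -12*45 = -540)
U(s, D) = 59/45 (U(s, D) = 3/5 - 16*(-2)/45 = 3/5 - 1/5*(-32/9) = 3/5 + 32/45 = 59/45)
(U(0, 6) + N)**2 = (59/45 - 540)**2 = (-24241/45)**2 = 587626081/2025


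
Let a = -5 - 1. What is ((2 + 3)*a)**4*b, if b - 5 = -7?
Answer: -1620000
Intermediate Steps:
a = -6
b = -2 (b = 5 - 7 = -2)
((2 + 3)*a)**4*b = ((2 + 3)*(-6))**4*(-2) = (5*(-6))**4*(-2) = (-30)**4*(-2) = 810000*(-2) = -1620000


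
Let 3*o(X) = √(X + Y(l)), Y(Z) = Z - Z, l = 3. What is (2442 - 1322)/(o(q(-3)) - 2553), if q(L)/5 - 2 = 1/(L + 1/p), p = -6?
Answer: -488950560/1114545179 - 13440*√190/1114545179 ≈ -0.43887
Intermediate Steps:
Y(Z) = 0
q(L) = 10 + 5/(-⅙ + L) (q(L) = 10 + 5/(L + 1/(-6)) = 10 + 5/(L - ⅙) = 10 + 5/(-⅙ + L))
o(X) = √X/3 (o(X) = √(X + 0)/3 = √X/3)
(2442 - 1322)/(o(q(-3)) - 2553) = (2442 - 1322)/(√(20*(1 + 3*(-3))/(-1 + 6*(-3)))/3 - 2553) = 1120/(√(20*(1 - 9)/(-1 - 18))/3 - 2553) = 1120/(√(20*(-8)/(-19))/3 - 2553) = 1120/(√(20*(-1/19)*(-8))/3 - 2553) = 1120/(√(160/19)/3 - 2553) = 1120/((4*√190/19)/3 - 2553) = 1120/(4*√190/57 - 2553) = 1120/(-2553 + 4*√190/57)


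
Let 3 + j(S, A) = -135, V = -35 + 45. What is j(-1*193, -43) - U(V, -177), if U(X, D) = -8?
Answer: -130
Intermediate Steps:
V = 10
j(S, A) = -138 (j(S, A) = -3 - 135 = -138)
j(-1*193, -43) - U(V, -177) = -138 - 1*(-8) = -138 + 8 = -130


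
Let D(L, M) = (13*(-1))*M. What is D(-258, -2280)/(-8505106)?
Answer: -14820/4252553 ≈ -0.0034850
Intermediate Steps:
D(L, M) = -13*M
D(-258, -2280)/(-8505106) = -13*(-2280)/(-8505106) = 29640*(-1/8505106) = -14820/4252553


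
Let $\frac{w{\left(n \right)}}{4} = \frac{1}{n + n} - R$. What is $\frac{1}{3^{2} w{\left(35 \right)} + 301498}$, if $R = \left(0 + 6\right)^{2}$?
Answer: $\frac{35}{10507088} \approx 3.3311 \cdot 10^{-6}$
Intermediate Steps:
$R = 36$ ($R = 6^{2} = 36$)
$w{\left(n \right)} = -144 + \frac{2}{n}$ ($w{\left(n \right)} = 4 \left(\frac{1}{n + n} - 36\right) = 4 \left(\frac{1}{2 n} - 36\right) = 4 \left(-36 + \frac{1}{2 n}\right) = -144 + \frac{2}{n}$)
$\frac{1}{3^{2} w{\left(35 \right)} + 301498} = \frac{1}{3^{2} \left(-144 + \frac{2}{35}\right) + 301498} = \frac{1}{9 \left(-144 + 2 \cdot \frac{1}{35}\right) + 301498} = \frac{1}{9 \left(-144 + \frac{2}{35}\right) + 301498} = \frac{1}{9 \left(- \frac{5038}{35}\right) + 301498} = \frac{1}{- \frac{45342}{35} + 301498} = \frac{1}{\frac{10507088}{35}} = \frac{35}{10507088}$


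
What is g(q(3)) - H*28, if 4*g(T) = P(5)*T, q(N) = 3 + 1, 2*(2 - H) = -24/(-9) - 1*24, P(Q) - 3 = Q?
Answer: -1040/3 ≈ -346.67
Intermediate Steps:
P(Q) = 3 + Q
H = 38/3 (H = 2 - (-24/(-9) - 1*24)/2 = 2 - (-24*(-1/9) - 24)/2 = 2 - (8/3 - 24)/2 = 2 - 1/2*(-64/3) = 2 + 32/3 = 38/3 ≈ 12.667)
q(N) = 4
g(T) = 2*T (g(T) = ((3 + 5)*T)/4 = (8*T)/4 = 2*T)
g(q(3)) - H*28 = 2*4 - 38*28/3 = 8 - 1*1064/3 = 8 - 1064/3 = -1040/3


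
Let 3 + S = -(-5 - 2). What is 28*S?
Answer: 112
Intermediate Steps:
S = 4 (S = -3 - (-5 - 2) = -3 - 1*(-7) = -3 + 7 = 4)
28*S = 28*4 = 112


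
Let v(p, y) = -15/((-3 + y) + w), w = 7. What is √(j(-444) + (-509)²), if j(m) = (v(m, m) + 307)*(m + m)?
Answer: I*√1641398/11 ≈ 116.47*I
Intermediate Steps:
v(p, y) = -15/(4 + y) (v(p, y) = -15/((-3 + y) + 7) = -15/(4 + y))
j(m) = 2*m*(307 - 15/(4 + m)) (j(m) = (-15/(4 + m) + 307)*(m + m) = (307 - 15/(4 + m))*(2*m) = 2*m*(307 - 15/(4 + m)))
√(j(-444) + (-509)²) = √(2*(-444)*(1213 + 307*(-444))/(4 - 444) + (-509)²) = √(2*(-444)*(1213 - 136308)/(-440) + 259081) = √(2*(-444)*(-1/440)*(-135095) + 259081) = √(-2999109/11 + 259081) = √(-149218/11) = I*√1641398/11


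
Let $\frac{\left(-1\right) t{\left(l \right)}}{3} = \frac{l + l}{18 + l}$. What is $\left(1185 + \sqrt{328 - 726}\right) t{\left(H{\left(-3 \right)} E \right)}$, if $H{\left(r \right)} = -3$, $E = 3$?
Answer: $7110 + 6 i \sqrt{398} \approx 7110.0 + 119.7 i$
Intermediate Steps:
$t{\left(l \right)} = - \frac{6 l}{18 + l}$ ($t{\left(l \right)} = - 3 \frac{l + l}{18 + l} = - 3 \frac{2 l}{18 + l} = - \frac{6 l}{18 + l}$)
$\left(1185 + \sqrt{328 - 726}\right) t{\left(H{\left(-3 \right)} E \right)} = \left(1185 + \sqrt{328 - 726}\right) \left(- \frac{6 \left(\left(-3\right) 3\right)}{18 - 9}\right) = \left(1185 + \sqrt{-398}\right) \left(\left(-6\right) \left(-9\right) \frac{1}{18 - 9}\right) = \left(1185 + i \sqrt{398}\right) \left(\left(-6\right) \left(-9\right) \frac{1}{9}\right) = \left(1185 + i \sqrt{398}\right) 6 = 7110 + 6 i \sqrt{398}$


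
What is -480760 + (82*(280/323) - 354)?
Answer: -155376862/323 ≈ -4.8104e+5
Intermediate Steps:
-480760 + (82*(280/323) - 354) = -480760 + (22960/323 - 354) = -480760 - 91382/323 = -155376862/323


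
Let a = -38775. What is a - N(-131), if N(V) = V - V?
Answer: -38775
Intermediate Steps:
N(V) = 0
a - N(-131) = -38775 - 1*0 = -38775 + 0 = -38775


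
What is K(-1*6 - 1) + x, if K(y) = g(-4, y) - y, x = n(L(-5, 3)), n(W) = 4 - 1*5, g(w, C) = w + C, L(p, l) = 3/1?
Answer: -5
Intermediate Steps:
L(p, l) = 3 (L(p, l) = 3*1 = 3)
g(w, C) = C + w
n(W) = -1 (n(W) = 4 - 5 = -1)
x = -1
K(y) = -4 (K(y) = (y - 4) - y = (-4 + y) - y = -4)
K(-1*6 - 1) + x = -4 - 1 = -5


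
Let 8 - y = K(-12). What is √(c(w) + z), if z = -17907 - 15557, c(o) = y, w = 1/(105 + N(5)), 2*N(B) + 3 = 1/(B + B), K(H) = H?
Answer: 6*I*√929 ≈ 182.88*I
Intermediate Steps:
N(B) = -3/2 + 1/(4*B) (N(B) = -3/2 + 1/(2*(B + B)) = -3/2 + 1/(2*((2*B))) = -3/2 + (1/(2*B))/2 = -3/2 + 1/(4*B))
y = 20 (y = 8 - 1*(-12) = 8 + 12 = 20)
w = 20/2071 (w = 1/(105 + (¼)*(1 - 6*5)/5) = 1/(105 + (¼)*(⅕)*(1 - 30)) = 1/(105 + (¼)*(⅕)*(-29)) = 1/(105 - 29/20) = 1/(2071/20) = 20/2071 ≈ 0.0096572)
c(o) = 20
z = -33464
√(c(w) + z) = √(20 - 33464) = √(-33444) = 6*I*√929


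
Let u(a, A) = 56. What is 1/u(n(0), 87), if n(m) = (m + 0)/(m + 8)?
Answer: 1/56 ≈ 0.017857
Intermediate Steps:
n(m) = m/(8 + m)
1/u(n(0), 87) = 1/56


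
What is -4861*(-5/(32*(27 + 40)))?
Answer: 24305/2144 ≈ 11.336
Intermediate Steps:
-4861*(-5/(32*(27 + 40))) = -4861/(67*(32*(-⅕))) = -4861/(67*(-32/5)) = -4861/(-2144/5) = -4861*(-5/2144) = 24305/2144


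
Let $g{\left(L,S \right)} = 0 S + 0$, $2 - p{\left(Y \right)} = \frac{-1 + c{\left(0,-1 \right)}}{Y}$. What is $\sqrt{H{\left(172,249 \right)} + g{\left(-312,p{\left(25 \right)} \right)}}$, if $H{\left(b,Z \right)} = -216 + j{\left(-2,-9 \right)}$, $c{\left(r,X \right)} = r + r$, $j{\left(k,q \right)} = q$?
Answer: $15 i \approx 15.0 i$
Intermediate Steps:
$c{\left(r,X \right)} = 2 r$
$p{\left(Y \right)} = 2 + \frac{1}{Y}$ ($p{\left(Y \right)} = 2 - \frac{-1 + 2 \cdot 0}{Y} = 2 - \frac{-1 + 0}{Y} = 2 - - \frac{1}{Y} = 2 + \frac{1}{Y}$)
$g{\left(L,S \right)} = 0$ ($g{\left(L,S \right)} = 0 + 0 = 0$)
$H{\left(b,Z \right)} = -225$ ($H{\left(b,Z \right)} = -216 - 9 = -225$)
$\sqrt{H{\left(172,249 \right)} + g{\left(-312,p{\left(25 \right)} \right)}} = \sqrt{-225 + 0} = \sqrt{-225} = 15 i$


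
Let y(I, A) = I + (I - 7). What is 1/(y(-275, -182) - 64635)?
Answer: -1/65192 ≈ -1.5339e-5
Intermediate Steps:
y(I, A) = -7 + 2*I (y(I, A) = I + (-7 + I) = -7 + 2*I)
1/(y(-275, -182) - 64635) = 1/((-7 + 2*(-275)) - 64635) = 1/((-7 - 550) - 64635) = 1/(-557 - 64635) = 1/(-65192) = -1/65192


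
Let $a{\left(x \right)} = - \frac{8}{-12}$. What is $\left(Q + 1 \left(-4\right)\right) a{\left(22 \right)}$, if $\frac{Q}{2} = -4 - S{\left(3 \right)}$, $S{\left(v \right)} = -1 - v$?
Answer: $- \frac{8}{3} \approx -2.6667$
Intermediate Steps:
$Q = 0$ ($Q = 2 \left(-4 - \left(-1 - 3\right)\right) = 2 \left(-4 - -4\right) = 2 \left(-4 + 4\right) = 2 \cdot 0 = 0$)
$a{\left(x \right)} = \frac{2}{3}$ ($a{\left(x \right)} = \left(-8\right) \left(- \frac{1}{12}\right) = \frac{2}{3}$)
$\left(Q + 1 \left(-4\right)\right) a{\left(22 \right)} = \left(0 + 1 \left(-4\right)\right) \frac{2}{3} = \left(0 - 4\right) \frac{2}{3} = \left(-4\right) \frac{2}{3} = - \frac{8}{3}$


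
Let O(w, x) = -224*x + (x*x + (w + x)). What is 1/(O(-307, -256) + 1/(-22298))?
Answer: 22298/2727424465 ≈ 8.1755e-6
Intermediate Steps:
O(w, x) = w + x² - 223*x (O(w, x) = -224*x + (x² + (w + x)) = -224*x + (w + x + x²) = w + x² - 223*x)
1/(O(-307, -256) + 1/(-22298)) = 1/((-307 + (-256)² - 223*(-256)) + 1/(-22298)) = 1/((-307 + 65536 + 57088) - 1/22298) = 1/(122317 - 1/22298) = 1/(2727424465/22298) = 22298/2727424465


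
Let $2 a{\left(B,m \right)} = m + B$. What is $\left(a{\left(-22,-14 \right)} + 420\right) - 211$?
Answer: $191$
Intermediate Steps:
$a{\left(B,m \right)} = \frac{B}{2} + \frac{m}{2}$ ($a{\left(B,m \right)} = \frac{m + B}{2} = \frac{B + m}{2} = \frac{B}{2} + \frac{m}{2}$)
$\left(a{\left(-22,-14 \right)} + 420\right) - 211 = \left(\left(\frac{1}{2} \left(-22\right) + \frac{1}{2} \left(-14\right)\right) + 420\right) - 211 = \left(\left(-11 - 7\right) + 420\right) - 211 = \left(-18 + 420\right) - 211 = 402 - 211 = 191$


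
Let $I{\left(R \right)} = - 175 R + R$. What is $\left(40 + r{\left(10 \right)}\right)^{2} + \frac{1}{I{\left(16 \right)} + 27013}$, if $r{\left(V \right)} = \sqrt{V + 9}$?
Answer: $\frac{39226752}{24229} + 80 \sqrt{19} \approx 1967.7$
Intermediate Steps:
$I{\left(R \right)} = - 174 R$
$r{\left(V \right)} = \sqrt{9 + V}$
$\left(40 + r{\left(10 \right)}\right)^{2} + \frac{1}{I{\left(16 \right)} + 27013} = \left(40 + \sqrt{9 + 10}\right)^{2} + \frac{1}{\left(-174\right) 16 + 27013} = \left(40 + \sqrt{19}\right)^{2} + \frac{1}{-2784 + 27013} = \left(40 + \sqrt{19}\right)^{2} + \frac{1}{24229} = \frac{1}{24229} + \left(40 + \sqrt{19}\right)^{2}$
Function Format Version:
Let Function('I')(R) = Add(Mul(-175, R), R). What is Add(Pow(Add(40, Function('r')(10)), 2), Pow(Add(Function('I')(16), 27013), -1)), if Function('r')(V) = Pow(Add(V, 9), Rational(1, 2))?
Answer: Add(Rational(39226752, 24229), Mul(80, Pow(19, Rational(1, 2)))) ≈ 1967.7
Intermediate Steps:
Function('I')(R) = Mul(-174, R)
Function('r')(V) = Pow(Add(9, V), Rational(1, 2))
Add(Pow(Add(40, Function('r')(10)), 2), Pow(Add(Function('I')(16), 27013), -1)) = Add(Pow(Add(40, Pow(Add(9, 10), Rational(1, 2))), 2), Pow(Add(Mul(-174, 16), 27013), -1)) = Add(Pow(Add(40, Pow(19, Rational(1, 2))), 2), Pow(Add(-2784, 27013), -1)) = Add(Pow(Add(40, Pow(19, Rational(1, 2))), 2), Pow(24229, -1)) = Add(Pow(Add(40, Pow(19, Rational(1, 2))), 2), Rational(1, 24229)) = Add(Rational(1, 24229), Pow(Add(40, Pow(19, Rational(1, 2))), 2))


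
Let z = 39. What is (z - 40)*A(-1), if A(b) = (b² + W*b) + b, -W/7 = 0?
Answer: 0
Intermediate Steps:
W = 0 (W = -7*0 = 0)
A(b) = b + b² (A(b) = (b² + 0*b) + b = (b² + 0) + b = b² + b = b + b²)
(z - 40)*A(-1) = (39 - 40)*(-(1 - 1)) = -(-1)*0 = -1*0 = 0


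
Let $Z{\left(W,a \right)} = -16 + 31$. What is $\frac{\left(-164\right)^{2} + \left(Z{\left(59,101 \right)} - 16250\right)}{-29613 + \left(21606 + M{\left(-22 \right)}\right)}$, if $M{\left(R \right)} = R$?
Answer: $- \frac{1523}{1147} \approx -1.3278$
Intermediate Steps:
$Z{\left(W,a \right)} = 15$
$\frac{\left(-164\right)^{2} + \left(Z{\left(59,101 \right)} - 16250\right)}{-29613 + \left(21606 + M{\left(-22 \right)}\right)} = \frac{\left(-164\right)^{2} + \left(15 - 16250\right)}{-29613 + \left(21606 - 22\right)} = \frac{26896 - 16235}{-29613 + 21584} = \frac{10661}{-8029} = 10661 \left(- \frac{1}{8029}\right) = - \frac{1523}{1147}$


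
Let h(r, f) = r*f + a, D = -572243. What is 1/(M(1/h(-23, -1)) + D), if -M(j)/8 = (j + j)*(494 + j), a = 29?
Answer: -169/96734756 ≈ -1.7470e-6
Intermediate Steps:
h(r, f) = 29 + f*r (h(r, f) = r*f + 29 = f*r + 29 = 29 + f*r)
M(j) = -16*j*(494 + j) (M(j) = -8*(j + j)*(494 + j) = -8*2*j*(494 + j) = -16*j*(494 + j))
1/(M(1/h(-23, -1)) + D) = 1/(-16*(494 + 1/(29 - 1*(-23)))/(29 - 1*(-23)) - 572243) = 1/(-16*(494 + 1/(29 + 23))/(29 + 23) - 572243) = 1/(-16*(494 + 1/52)/52 - 572243) = 1/(-16*1/52*(494 + 1/52) - 572243) = 1/(-16*1/52*25689/52 - 572243) = 1/(-25689/169 - 572243) = 1/(-96734756/169) = -169/96734756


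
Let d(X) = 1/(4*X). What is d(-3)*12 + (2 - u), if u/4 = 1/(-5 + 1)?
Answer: 2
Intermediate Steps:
d(X) = 1/(4*X)
u = -1 (u = 4/(-5 + 1) = 4/(-4) = 4*(-¼) = -1)
d(-3)*12 + (2 - u) = ((¼)/(-3))*12 + (2 - 1*(-1)) = ((¼)*(-⅓))*12 + (2 + 1) = -1/12*12 + 3 = -1 + 3 = 2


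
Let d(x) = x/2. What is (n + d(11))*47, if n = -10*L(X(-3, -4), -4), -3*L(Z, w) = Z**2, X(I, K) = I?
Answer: 3337/2 ≈ 1668.5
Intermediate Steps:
d(x) = x/2 (d(x) = x*(1/2) = x/2)
L(Z, w) = -Z**2/3
n = 30 (n = -(-10)*(-3)**2/3 = -(-10)*9/3 = -10*(-3) = 30)
(n + d(11))*47 = (30 + (1/2)*11)*47 = (30 + 11/2)*47 = (71/2)*47 = 3337/2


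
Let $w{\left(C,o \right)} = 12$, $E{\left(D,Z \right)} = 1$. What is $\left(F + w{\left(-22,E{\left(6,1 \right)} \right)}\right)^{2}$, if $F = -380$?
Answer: $135424$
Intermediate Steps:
$\left(F + w{\left(-22,E{\left(6,1 \right)} \right)}\right)^{2} = \left(-380 + 12\right)^{2} = \left(-368\right)^{2} = 135424$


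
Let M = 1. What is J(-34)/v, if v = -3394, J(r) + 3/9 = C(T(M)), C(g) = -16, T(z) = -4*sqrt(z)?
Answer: 49/10182 ≈ 0.0048124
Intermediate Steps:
J(r) = -49/3 (J(r) = -1/3 - 16 = -49/3)
J(-34)/v = -49/3/(-3394) = -49/3*(-1/3394) = 49/10182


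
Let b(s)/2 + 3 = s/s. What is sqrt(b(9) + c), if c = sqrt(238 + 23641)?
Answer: sqrt(-4 + sqrt(23879)) ≈ 12.269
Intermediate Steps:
b(s) = -4 (b(s) = -6 + 2*(s/s) = -6 + 2*1 = -6 + 2 = -4)
c = sqrt(23879) ≈ 154.53
sqrt(b(9) + c) = sqrt(-4 + sqrt(23879))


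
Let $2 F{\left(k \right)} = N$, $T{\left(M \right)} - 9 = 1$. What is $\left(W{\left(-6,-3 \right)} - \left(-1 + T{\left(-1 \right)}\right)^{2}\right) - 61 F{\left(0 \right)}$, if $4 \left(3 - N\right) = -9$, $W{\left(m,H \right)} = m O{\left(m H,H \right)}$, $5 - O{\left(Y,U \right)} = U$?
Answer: $- \frac{2313}{8} \approx -289.13$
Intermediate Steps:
$T{\left(M \right)} = 10$ ($T{\left(M \right)} = 9 + 1 = 10$)
$O{\left(Y,U \right)} = 5 - U$
$W{\left(m,H \right)} = m \left(5 - H\right)$
$N = \frac{21}{4}$ ($N = 3 - - \frac{9}{4} = 3 + \frac{9}{4} = \frac{21}{4} \approx 5.25$)
$F{\left(k \right)} = \frac{21}{8}$ ($F{\left(k \right)} = \frac{1}{2} \cdot \frac{21}{4} = \frac{21}{8}$)
$\left(W{\left(-6,-3 \right)} - \left(-1 + T{\left(-1 \right)}\right)^{2}\right) - 61 F{\left(0 \right)} = \left(- 6 \left(5 - -3\right) - \left(-1 + 10\right)^{2}\right) - \frac{1281}{8} = \left(- 6 \left(5 + 3\right) - 9^{2}\right) - \frac{1281}{8} = \left(\left(-6\right) 8 - 81\right) - \frac{1281}{8} = \left(-48 - 81\right) - \frac{1281}{8} = -129 - \frac{1281}{8} = - \frac{2313}{8}$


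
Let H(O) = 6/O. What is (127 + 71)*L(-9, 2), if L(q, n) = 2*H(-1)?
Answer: -2376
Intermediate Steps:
L(q, n) = -12 (L(q, n) = 2*(6/(-1)) = 2*(6*(-1)) = 2*(-6) = -12)
(127 + 71)*L(-9, 2) = (127 + 71)*(-12) = 198*(-12) = -2376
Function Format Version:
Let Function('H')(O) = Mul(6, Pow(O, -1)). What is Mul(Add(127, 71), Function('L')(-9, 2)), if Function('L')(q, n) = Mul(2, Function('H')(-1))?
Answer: -2376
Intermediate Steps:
Function('L')(q, n) = -12 (Function('L')(q, n) = Mul(2, Mul(6, Pow(-1, -1))) = Mul(2, Mul(6, -1)) = Mul(2, -6) = -12)
Mul(Add(127, 71), Function('L')(-9, 2)) = Mul(Add(127, 71), -12) = Mul(198, -12) = -2376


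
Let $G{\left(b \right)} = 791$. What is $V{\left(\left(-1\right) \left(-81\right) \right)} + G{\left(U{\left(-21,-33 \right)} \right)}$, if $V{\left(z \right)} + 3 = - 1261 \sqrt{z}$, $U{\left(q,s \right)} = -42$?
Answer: $-10561$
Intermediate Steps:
$V{\left(z \right)} = -3 - 1261 \sqrt{z}$
$V{\left(\left(-1\right) \left(-81\right) \right)} + G{\left(U{\left(-21,-33 \right)} \right)} = \left(-3 - 1261 \sqrt{\left(-1\right) \left(-81\right)}\right) + 791 = \left(-3 - 1261 \sqrt{81}\right) + 791 = \left(-3 - 11349\right) + 791 = -11352 + 791 = -10561$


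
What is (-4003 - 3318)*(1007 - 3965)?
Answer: 21655518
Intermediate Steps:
(-4003 - 3318)*(1007 - 3965) = -7321*(-2958) = 21655518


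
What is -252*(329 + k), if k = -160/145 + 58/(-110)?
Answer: -131582808/1595 ≈ -82497.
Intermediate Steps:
k = -2601/1595 (k = -160*1/145 + 58*(-1/110) = -32/29 - 29/55 = -2601/1595 ≈ -1.6307)
-252*(329 + k) = -252*(329 - 2601/1595) = -252*522154/1595 = -131582808/1595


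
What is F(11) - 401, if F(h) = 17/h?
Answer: -4394/11 ≈ -399.45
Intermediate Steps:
F(11) - 401 = 17/11 - 401 = -4394/11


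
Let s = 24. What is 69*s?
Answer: 1656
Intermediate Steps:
69*s = 69*24 = 1656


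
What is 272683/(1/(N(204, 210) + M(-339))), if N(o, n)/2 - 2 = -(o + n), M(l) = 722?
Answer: -27813666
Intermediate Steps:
N(o, n) = 4 - 2*n - 2*o (N(o, n) = 4 + 2*(-(o + n)) = 4 + 2*(-(n + o)) = 4 + 2*(-n - o) = 4 + (-2*n - 2*o) = 4 - 2*n - 2*o)
272683/(1/(N(204, 210) + M(-339))) = 272683/(1/((4 - 2*210 - 2*204) + 722)) = 272683/(1/((4 - 420 - 408) + 722)) = 272683/(1/(-824 + 722)) = 272683/(1/(-102)) = 272683/(-1/102) = 272683*(-102) = -27813666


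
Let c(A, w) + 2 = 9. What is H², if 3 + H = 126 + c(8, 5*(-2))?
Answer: 16900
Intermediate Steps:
c(A, w) = 7 (c(A, w) = -2 + 9 = 7)
H = 130 (H = -3 + (126 + 7) = -3 + 133 = 130)
H² = 130² = 16900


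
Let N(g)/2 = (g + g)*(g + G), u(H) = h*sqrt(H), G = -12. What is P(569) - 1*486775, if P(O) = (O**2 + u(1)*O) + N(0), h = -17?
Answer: -172687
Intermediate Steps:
u(H) = -17*sqrt(H)
N(g) = 4*g*(-12 + g) (N(g) = 2*((g + g)*(g - 12)) = 2*((2*g)*(-12 + g)) = 2*(2*g*(-12 + g)) = 4*g*(-12 + g))
P(O) = O**2 - 17*O (P(O) = (O**2 + (-17*sqrt(1))*O) + 4*0*(-12 + 0) = (O**2 + (-17*1)*O) + 4*0*(-12) = (O**2 - 17*O) + 0 = O**2 - 17*O)
P(569) - 1*486775 = 569*(-17 + 569) - 1*486775 = 569*552 - 486775 = 314088 - 486775 = -172687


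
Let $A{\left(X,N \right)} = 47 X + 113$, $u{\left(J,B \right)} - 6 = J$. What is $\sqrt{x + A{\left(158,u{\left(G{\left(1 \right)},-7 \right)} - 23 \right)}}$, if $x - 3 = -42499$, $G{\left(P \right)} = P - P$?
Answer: $i \sqrt{34957} \approx 186.97 i$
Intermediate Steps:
$G{\left(P \right)} = 0$
$u{\left(J,B \right)} = 6 + J$
$x = -42496$ ($x = 3 - 42499 = -42496$)
$A{\left(X,N \right)} = 113 + 47 X$
$\sqrt{x + A{\left(158,u{\left(G{\left(1 \right)},-7 \right)} - 23 \right)}} = \sqrt{-42496 + \left(113 + 47 \cdot 158\right)} = \sqrt{-42496 + \left(113 + 7426\right)} = \sqrt{-42496 + 7539} = \sqrt{-34957} = i \sqrt{34957}$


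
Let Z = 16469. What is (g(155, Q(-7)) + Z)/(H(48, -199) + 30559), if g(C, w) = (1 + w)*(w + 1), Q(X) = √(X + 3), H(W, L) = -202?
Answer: 16466/30357 + 4*I/30357 ≈ 0.54241 + 0.00013177*I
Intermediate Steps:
Q(X) = √(3 + X)
g(C, w) = (1 + w)² (g(C, w) = (1 + w)*(1 + w) = (1 + w)²)
(g(155, Q(-7)) + Z)/(H(48, -199) + 30559) = ((1 + √(3 - 7))² + 16469)/(-202 + 30559) = ((1 + √(-4))² + 16469)/30357 = ((1 + 2*I)² + 16469)*(1/30357) = (16469 + (1 + 2*I)²)*(1/30357) = 16469/30357 + (1 + 2*I)²/30357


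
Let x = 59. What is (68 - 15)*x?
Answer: 3127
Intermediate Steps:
(68 - 15)*x = (68 - 15)*59 = 53*59 = 3127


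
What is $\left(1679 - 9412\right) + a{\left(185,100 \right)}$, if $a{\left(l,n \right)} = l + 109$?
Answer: $-7439$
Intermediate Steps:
$a{\left(l,n \right)} = 109 + l$
$\left(1679 - 9412\right) + a{\left(185,100 \right)} = \left(1679 - 9412\right) + \left(109 + 185\right) = \left(1679 - 9412\right) + 294 = -7733 + 294 = -7439$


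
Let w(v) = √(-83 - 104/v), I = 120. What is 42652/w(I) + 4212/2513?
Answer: 4212/2513 - 21326*I*√18870/629 ≈ 1.6761 - 4657.4*I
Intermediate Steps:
42652/w(I) + 4212/2513 = 42652/(√(-83 - 104/120)) + 4212/2513 = 42652/(√(-83 - 104*1/120)) + 4212*(1/2513) = 42652/(√(-83 - 13/15)) + 4212/2513 = 42652/(√(-1258/15)) + 4212/2513 = 42652/((I*√18870/15)) + 4212/2513 = 42652*(-I*√18870/1258) + 4212/2513 = -21326*I*√18870/629 + 4212/2513 = 4212/2513 - 21326*I*√18870/629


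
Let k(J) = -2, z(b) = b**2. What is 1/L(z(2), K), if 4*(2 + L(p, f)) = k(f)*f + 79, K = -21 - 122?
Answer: 4/357 ≈ 0.011204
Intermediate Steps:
K = -143
L(p, f) = 71/4 - f/2 (L(p, f) = -2 + (-2*f + 79)/4 = -2 + (79 - 2*f)/4 = -2 + (79/4 - f/2) = 71/4 - f/2)
1/L(z(2), K) = 1/(71/4 - 1/2*(-143)) = 1/(71/4 + 143/2) = 1/(357/4) = 4/357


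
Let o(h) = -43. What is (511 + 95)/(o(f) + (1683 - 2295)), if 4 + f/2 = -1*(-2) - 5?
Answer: -606/655 ≈ -0.92519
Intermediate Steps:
f = -14 (f = -8 + 2*(-1*(-2) - 5) = -8 + 2*(2 - 5) = -8 + 2*(-3) = -8 - 6 = -14)
(511 + 95)/(o(f) + (1683 - 2295)) = (511 + 95)/(-43 + (1683 - 2295)) = 606/(-43 - 612) = 606/(-655) = 606*(-1/655) = -606/655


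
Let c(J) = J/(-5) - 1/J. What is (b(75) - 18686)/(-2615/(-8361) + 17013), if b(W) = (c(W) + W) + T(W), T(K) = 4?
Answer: -3892466337/3556207700 ≈ -1.0946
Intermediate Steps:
c(J) = -1/J - J/5 (c(J) = J*(-1/5) - 1/J = -J/5 - 1/J = -1/J - J/5)
b(W) = 4 - 1/W + 4*W/5 (b(W) = ((-1/W - W/5) + W) + 4 = (-1/W + 4*W/5) + 4 = 4 - 1/W + 4*W/5)
(b(75) - 18686)/(-2615/(-8361) + 17013) = ((4 - 1/75 + (4/5)*75) - 18686)/(-2615/(-8361) + 17013) = ((4 - 1*1/75 + 60) - 18686)/(-2615*(-1/8361) + 17013) = ((4 - 1/75 + 60) - 18686)/(2615/8361 + 17013) = (4799/75 - 18686)/(142248308/8361) = -1396651/75*8361/142248308 = -3892466337/3556207700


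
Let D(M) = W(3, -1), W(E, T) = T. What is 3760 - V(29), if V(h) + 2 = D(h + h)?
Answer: 3763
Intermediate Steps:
D(M) = -1
V(h) = -3 (V(h) = -2 - 1 = -3)
3760 - V(29) = 3760 - 1*(-3) = 3760 + 3 = 3763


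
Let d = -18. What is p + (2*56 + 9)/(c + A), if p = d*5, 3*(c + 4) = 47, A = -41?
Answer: -753/8 ≈ -94.125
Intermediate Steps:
c = 35/3 (c = -4 + (1/3)*47 = -4 + 47/3 = 35/3 ≈ 11.667)
p = -90 (p = -18*5 = -90)
p + (2*56 + 9)/(c + A) = -90 + (2*56 + 9)/(35/3 - 41) = -90 + (112 + 9)/(-88/3) = -90 + 121*(-3/88) = -90 - 33/8 = -753/8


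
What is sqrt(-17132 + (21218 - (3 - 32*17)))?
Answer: sqrt(4627) ≈ 68.022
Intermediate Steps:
sqrt(-17132 + (21218 - (3 - 32*17))) = sqrt(-17132 + (21218 - (3 - 544))) = sqrt(-17132 + (21218 - 1*(-541))) = sqrt(-17132 + (21218 + 541)) = sqrt(-17132 + 21759) = sqrt(4627)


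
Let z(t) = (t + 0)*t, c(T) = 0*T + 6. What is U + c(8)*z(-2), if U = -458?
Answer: -434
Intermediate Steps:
c(T) = 6 (c(T) = 0 + 6 = 6)
z(t) = t² (z(t) = t*t = t²)
U + c(8)*z(-2) = -458 + 6*(-2)² = -458 + 6*4 = -458 + 24 = -434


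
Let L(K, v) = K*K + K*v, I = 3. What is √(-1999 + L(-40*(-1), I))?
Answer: 3*I*√31 ≈ 16.703*I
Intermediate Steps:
L(K, v) = K² + K*v
√(-1999 + L(-40*(-1), I)) = √(-1999 + (-40*(-1))*(-40*(-1) + 3)) = √(-1999 + 40*(40 + 3)) = √(-1999 + 40*43) = √(-1999 + 1720) = √(-279) = 3*I*√31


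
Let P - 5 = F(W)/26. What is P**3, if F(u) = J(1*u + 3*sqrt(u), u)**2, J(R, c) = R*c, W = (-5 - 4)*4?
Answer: -83296487231995867/169 - 407410950568563072*I/2197 ≈ -4.9288e+14 - 1.8544e+14*I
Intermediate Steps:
W = -36 (W = -9*4 = -36)
F(u) = u**2*(u + 3*sqrt(u))**2 (F(u) = ((1*u + 3*sqrt(u))*u)**2 = ((u + 3*sqrt(u))*u)**2 = (u*(u + 3*sqrt(u)))**2 = u**2*(u + 3*sqrt(u))**2)
P = 5 + 648*(-36 + 18*I)**2/13 (P = 5 + ((-36)**2*(-36 + 3*sqrt(-36))**2)/26 = 5 + (1296*(-36 + 3*(6*I))**2)*(1/26) = 5 + (1296*(-36 + 18*I)**2)*(1/26) = 5 + 648*(-36 + 18*I)**2/13 ≈ 48455.0 - 64601.0*I)
P**3 = (629921/13 - 839808*I/13)**3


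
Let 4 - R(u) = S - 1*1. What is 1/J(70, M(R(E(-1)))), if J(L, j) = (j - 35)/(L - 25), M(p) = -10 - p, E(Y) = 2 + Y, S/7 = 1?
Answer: -45/43 ≈ -1.0465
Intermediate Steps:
S = 7 (S = 7*1 = 7)
R(u) = -2 (R(u) = 4 - (7 - 1*1) = 4 - (7 - 1) = 4 - 1*6 = 4 - 6 = -2)
J(L, j) = (-35 + j)/(-25 + L)
1/J(70, M(R(E(-1)))) = 1/((-35 + (-10 - 1*(-2)))/(-25 + 70)) = 1/((-35 + (-10 + 2))/45) = 1/((-35 - 8)/45) = 1/((1/45)*(-43)) = 1/(-43/45) = -45/43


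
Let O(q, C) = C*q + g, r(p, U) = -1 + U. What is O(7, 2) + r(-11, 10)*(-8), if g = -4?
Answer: -62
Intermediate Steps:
O(q, C) = -4 + C*q (O(q, C) = C*q - 4 = -4 + C*q)
O(7, 2) + r(-11, 10)*(-8) = (-4 + 2*7) + (-1 + 10)*(-8) = (-4 + 14) + 9*(-8) = 10 - 72 = -62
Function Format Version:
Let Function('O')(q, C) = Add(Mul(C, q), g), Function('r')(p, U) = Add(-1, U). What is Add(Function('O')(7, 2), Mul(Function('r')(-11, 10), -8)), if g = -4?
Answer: -62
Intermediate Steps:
Function('O')(q, C) = Add(-4, Mul(C, q)) (Function('O')(q, C) = Add(Mul(C, q), -4) = Add(-4, Mul(C, q)))
Add(Function('O')(7, 2), Mul(Function('r')(-11, 10), -8)) = Add(Add(-4, Mul(2, 7)), Mul(Add(-1, 10), -8)) = Add(Add(-4, 14), Mul(9, -8)) = Add(10, -72) = -62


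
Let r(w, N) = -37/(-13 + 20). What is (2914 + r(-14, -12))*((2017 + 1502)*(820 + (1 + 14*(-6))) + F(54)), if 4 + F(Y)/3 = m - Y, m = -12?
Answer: 52802038773/7 ≈ 7.5431e+9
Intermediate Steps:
F(Y) = -48 - 3*Y (F(Y) = -12 + 3*(-12 - Y) = -12 + (-36 - 3*Y) = -48 - 3*Y)
r(w, N) = -37/7
(2914 + r(-14, -12))*((2017 + 1502)*(820 + (1 + 14*(-6))) + F(54)) = (2914 - 37/7)*((2017 + 1502)*(820 + (1 + 14*(-6))) + (-48 - 3*54)) = 20361*(3519*(820 + (1 - 84)) + (-48 - 162))/7 = 20361*(3519*(820 - 83) - 210)/7 = 20361*(3519*737 - 210)/7 = 20361*(2593503 - 210)/7 = (20361/7)*2593293 = 52802038773/7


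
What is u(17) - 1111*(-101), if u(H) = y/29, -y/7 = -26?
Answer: 3254301/29 ≈ 1.1222e+5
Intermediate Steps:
y = 182 (y = -7*(-26) = 182)
u(H) = 182/29
u(17) - 1111*(-101) = 182/29 - 1111*(-101) = 182/29 + 112211 = 3254301/29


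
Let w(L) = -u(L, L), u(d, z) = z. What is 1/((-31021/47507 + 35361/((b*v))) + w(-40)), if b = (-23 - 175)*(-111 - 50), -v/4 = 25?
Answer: 16826979400/661904882797 ≈ 0.025422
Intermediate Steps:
v = -100 (v = -4*25 = -100)
b = 31878 (b = -198*(-161) = 31878)
w(L) = -L
1/((-31021/47507 + 35361/((b*v))) + w(-40)) = 1/((-31021/47507 + 35361/((31878*(-100)))) - 1*(-40)) = 1/((-31021*1/47507 + 35361/(-3187800)) + 40) = 1/((-31021/47507 + 35361*(-1/3187800)) + 40) = 1/((-31021/47507 - 3929/354200) + 40) = 1/(-11174293203/16826979400 + 40) = 1/(661904882797/16826979400) = 16826979400/661904882797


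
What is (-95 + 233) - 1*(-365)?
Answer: 503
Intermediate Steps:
(-95 + 233) - 1*(-365) = 138 + 365 = 503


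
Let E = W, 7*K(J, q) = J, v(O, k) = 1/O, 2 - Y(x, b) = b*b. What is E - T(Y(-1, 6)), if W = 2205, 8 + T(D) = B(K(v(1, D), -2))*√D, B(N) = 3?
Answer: 2213 - 3*I*√34 ≈ 2213.0 - 17.493*I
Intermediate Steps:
Y(x, b) = 2 - b² (Y(x, b) = 2 - b*b = 2 - b²)
K(J, q) = J/7
T(D) = -8 + 3*√D
E = 2205
E - T(Y(-1, 6)) = 2205 - (-8 + 3*√(2 - 1*6²)) = 2205 - (-8 + 3*√(2 - 1*36)) = 2205 - (-8 + 3*√(2 - 36)) = 2205 - (-8 + 3*√(-34)) = 2205 - (-8 + 3*(I*√34)) = 2205 - (-8 + 3*I*√34) = 2205 + (8 - 3*I*√34) = 2213 - 3*I*√34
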